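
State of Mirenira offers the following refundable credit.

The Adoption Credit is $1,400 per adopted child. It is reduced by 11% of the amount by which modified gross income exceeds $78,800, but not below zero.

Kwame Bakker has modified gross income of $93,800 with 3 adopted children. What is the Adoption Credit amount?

$2,550

Adoption Credit: base = 3 × $1,400 = $4,200. 11% of the $15,000 excess over $78,800 is $1,650; credit = $4,200 − $1,650 = $2,550.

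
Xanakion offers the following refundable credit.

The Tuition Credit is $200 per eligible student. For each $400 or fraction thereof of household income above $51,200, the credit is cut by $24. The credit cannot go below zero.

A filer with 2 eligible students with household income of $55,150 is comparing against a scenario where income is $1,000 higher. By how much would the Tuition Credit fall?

$72

At $55,150 — base = 2 × $200 = $400. income exceeds $51,200 by $3,950, which is 10 full-or-partial $400 increments; reduction = 10 × $24 = $240, leaving $160.
At $56,150 — base = 2 × $200 = $400. income exceeds $51,200 by $4,950, which is 13 full-or-partial $400 increments; reduction = 13 × $24 = $312, leaving $88.
Lost: $160 − $88 = $72.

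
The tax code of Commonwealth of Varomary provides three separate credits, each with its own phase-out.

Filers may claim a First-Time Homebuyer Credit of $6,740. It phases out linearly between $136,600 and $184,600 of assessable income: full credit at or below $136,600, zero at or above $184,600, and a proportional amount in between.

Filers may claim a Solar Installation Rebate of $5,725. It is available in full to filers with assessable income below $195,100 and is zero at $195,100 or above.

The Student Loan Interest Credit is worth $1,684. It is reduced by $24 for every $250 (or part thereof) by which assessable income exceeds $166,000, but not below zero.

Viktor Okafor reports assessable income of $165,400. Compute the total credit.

First-Time Homebuyer Credit: $165,400 is $28,800 into a $48,000 phase-out range, leaving 19,200/48,000 of the credit: $6,740 × 19,200/48,000 = $2,696.
Solar Installation Rebate: $165,400 is below the $195,100 cutoff, so the full $5,725 applies.
Student Loan Interest Credit: $165,400 is at or below the $166,000 threshold, so the full $1,684 applies.
Total: $2,696 + $5,725 + $1,684 = $10,105.

$10,105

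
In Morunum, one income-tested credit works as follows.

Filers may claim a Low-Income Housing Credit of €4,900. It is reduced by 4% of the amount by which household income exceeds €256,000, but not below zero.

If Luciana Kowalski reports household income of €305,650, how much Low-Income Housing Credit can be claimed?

Low-Income Housing Credit: 4% of the €49,650 excess over €256,000 is €1,986; credit = €4,900 − €1,986 = €2,914.

€2,914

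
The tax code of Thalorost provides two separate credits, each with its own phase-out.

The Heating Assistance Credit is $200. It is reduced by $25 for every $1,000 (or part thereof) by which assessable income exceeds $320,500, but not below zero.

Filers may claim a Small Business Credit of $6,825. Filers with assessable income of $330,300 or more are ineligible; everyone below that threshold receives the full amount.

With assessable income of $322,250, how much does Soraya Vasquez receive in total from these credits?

Heating Assistance Credit: income exceeds $320,500 by $1,750, which is 2 full-or-partial $1,000 increments; reduction = 2 × $25 = $50, leaving $150.
Small Business Credit: $322,250 is below the $330,300 cutoff, so the full $6,825 applies.
Total: $150 + $6,825 = $6,975.

$6,975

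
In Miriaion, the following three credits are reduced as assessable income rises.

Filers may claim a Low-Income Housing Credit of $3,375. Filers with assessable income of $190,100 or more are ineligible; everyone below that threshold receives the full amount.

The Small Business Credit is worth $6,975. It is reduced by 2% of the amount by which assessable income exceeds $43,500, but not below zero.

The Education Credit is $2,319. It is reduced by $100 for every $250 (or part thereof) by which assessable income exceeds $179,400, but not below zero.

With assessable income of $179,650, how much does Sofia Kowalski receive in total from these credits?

$9,846

Low-Income Housing Credit: $179,650 is below the $190,100 cutoff, so the full $3,375 applies.
Small Business Credit: 2% of the $136,150 excess over $43,500 is $2,723; credit = $6,975 − $2,723 = $4,252.
Education Credit: income exceeds $179,400 by $250, which is 1 full-or-partial $250 increment; reduction = 1 × $100 = $100, leaving $2,219.
Total: $3,375 + $4,252 + $2,219 = $9,846.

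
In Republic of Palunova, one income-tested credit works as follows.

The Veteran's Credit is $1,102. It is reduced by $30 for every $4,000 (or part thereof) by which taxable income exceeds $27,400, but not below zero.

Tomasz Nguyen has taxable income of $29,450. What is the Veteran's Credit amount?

Veteran's Credit: income exceeds $27,400 by $2,050, which is 1 full-or-partial $4,000 increment; reduction = 1 × $30 = $30, leaving $1,072.

$1,072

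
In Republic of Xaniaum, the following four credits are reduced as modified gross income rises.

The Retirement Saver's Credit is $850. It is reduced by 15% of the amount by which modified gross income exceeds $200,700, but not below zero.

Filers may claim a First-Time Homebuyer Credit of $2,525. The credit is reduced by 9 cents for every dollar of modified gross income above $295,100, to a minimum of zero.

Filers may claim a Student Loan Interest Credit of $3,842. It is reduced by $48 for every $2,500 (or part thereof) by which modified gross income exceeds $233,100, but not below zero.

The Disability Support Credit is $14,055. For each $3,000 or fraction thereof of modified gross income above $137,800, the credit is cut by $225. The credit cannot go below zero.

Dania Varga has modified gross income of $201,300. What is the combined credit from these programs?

$16,232

Retirement Saver's Credit: 15% of the $600 excess over $200,700 is $90; credit = $850 − $90 = $760.
First-Time Homebuyer Credit: $201,300 is at or below the $295,100 threshold, so the full $2,525 applies.
Student Loan Interest Credit: $201,300 is at or below the $233,100 threshold, so the full $3,842 applies.
Disability Support Credit: income exceeds $137,800 by $63,500, which is 22 full-or-partial $3,000 increments; reduction = 22 × $225 = $4,950, leaving $9,105.
Total: $760 + $2,525 + $3,842 + $9,105 = $16,232.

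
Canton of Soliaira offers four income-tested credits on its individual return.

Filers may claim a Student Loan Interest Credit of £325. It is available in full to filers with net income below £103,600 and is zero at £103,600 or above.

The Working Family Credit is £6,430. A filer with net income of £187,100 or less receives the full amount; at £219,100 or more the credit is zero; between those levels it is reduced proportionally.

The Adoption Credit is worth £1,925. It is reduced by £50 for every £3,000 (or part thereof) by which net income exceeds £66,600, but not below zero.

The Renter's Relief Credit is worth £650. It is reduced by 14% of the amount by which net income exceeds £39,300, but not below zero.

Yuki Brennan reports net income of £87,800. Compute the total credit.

Student Loan Interest Credit: £87,800 is below the £103,600 cutoff, so the full £325 applies.
Working Family Credit: £87,800 is at or below the £187,100 threshold, so the full £6,430 applies.
Adoption Credit: income exceeds £66,600 by £21,200, which is 8 full-or-partial £3,000 increments; reduction = 8 × £50 = £400, leaving £1,525.
Renter's Relief Credit: 14% of the £48,500 excess over £39,300 is £6,790 ≥ base, so the credit is £0.
Total: £325 + £6,430 + £1,525 + £0 = £8,280.

£8,280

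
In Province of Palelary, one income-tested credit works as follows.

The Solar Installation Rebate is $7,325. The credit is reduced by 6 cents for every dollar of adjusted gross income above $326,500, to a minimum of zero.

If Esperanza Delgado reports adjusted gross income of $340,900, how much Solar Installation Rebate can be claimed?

$6,461

Solar Installation Rebate: 6% of the $14,400 excess over $326,500 is $864; credit = $7,325 − $864 = $6,461.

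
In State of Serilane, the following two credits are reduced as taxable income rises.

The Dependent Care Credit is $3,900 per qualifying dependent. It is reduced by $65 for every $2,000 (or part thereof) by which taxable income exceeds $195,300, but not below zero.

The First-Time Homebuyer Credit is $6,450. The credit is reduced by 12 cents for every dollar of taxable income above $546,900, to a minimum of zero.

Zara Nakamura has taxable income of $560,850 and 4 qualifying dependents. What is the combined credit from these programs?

Dependent Care Credit: base = 4 × $3,900 = $15,600. income exceeds $195,300 by $365,550, which is 183 full-or-partial $2,000 increments; reduction = 183 × $65 = $11,895, leaving $3,705.
First-Time Homebuyer Credit: 12% of the $13,950 excess over $546,900 is $1,674; credit = $6,450 − $1,674 = $4,776.
Total: $3,705 + $4,776 = $8,481.

$8,481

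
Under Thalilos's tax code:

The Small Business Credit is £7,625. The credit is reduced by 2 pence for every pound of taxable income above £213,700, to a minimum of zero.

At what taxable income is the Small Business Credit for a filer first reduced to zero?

£594,950

The credit falls by 2% of each pound above £213,700, so it reaches zero when the excess is £7,625 / 2% = £381,250: income = £213,700 + £381,250 = £594,950.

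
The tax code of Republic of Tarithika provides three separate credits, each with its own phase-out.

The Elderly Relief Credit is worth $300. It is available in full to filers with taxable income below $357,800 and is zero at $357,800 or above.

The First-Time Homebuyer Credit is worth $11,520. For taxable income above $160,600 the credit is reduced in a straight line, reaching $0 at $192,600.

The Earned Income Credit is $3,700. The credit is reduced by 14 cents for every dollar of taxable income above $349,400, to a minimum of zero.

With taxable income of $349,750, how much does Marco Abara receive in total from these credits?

Elderly Relief Credit: $349,750 is below the $357,800 cutoff, so the full $300 applies.
First-Time Homebuyer Credit: $349,750 is at or above $192,600, so the credit is $0.
Earned Income Credit: 14% of the $350 excess over $349,400 is $49; credit = $3,700 − $49 = $3,651.
Total: $300 + $0 + $3,651 = $3,951.

$3,951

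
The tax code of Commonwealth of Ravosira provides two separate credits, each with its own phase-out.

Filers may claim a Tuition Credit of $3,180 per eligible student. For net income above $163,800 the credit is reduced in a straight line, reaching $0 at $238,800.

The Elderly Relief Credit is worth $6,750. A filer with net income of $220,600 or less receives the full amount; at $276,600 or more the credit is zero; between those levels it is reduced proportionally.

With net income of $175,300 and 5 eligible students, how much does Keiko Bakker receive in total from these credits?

$20,212

Tuition Credit: base = 5 × $3,180 = $15,900. $175,300 is $11,500 into a $75,000 phase-out range, leaving 63,500/75,000 of the credit: $15,900 × 63,500/75,000 = $13,462.
Elderly Relief Credit: $175,300 is at or below the $220,600 threshold, so the full $6,750 applies.
Total: $13,462 + $6,750 = $20,212.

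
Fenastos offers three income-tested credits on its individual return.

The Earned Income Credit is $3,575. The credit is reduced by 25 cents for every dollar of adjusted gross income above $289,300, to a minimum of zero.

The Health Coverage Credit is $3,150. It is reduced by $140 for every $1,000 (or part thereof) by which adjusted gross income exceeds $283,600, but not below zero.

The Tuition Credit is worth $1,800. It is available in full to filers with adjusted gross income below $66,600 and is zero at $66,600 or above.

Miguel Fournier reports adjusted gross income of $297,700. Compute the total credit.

$2,525

Earned Income Credit: 25% of the $8,400 excess over $289,300 is $2,100; credit = $3,575 − $2,100 = $1,475.
Health Coverage Credit: income exceeds $283,600 by $14,100, which is 15 full-or-partial $1,000 increments; reduction = 15 × $140 = $2,100, leaving $1,050.
Tuition Credit: $297,700 meets or exceeds the $66,600 cutoff, so the credit is $0.
Total: $1,475 + $1,050 + $0 = $2,525.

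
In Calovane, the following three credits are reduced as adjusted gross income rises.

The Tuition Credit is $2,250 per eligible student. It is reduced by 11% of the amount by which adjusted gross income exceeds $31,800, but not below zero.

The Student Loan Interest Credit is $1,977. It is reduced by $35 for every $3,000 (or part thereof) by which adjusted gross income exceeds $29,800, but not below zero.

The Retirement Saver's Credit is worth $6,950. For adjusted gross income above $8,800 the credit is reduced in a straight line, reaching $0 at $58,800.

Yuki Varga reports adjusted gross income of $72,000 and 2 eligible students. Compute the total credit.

Tuition Credit: base = 2 × $2,250 = $4,500. 11% of the $40,200 excess over $31,800 is $4,422; credit = $4,500 − $4,422 = $78.
Student Loan Interest Credit: income exceeds $29,800 by $42,200, which is 15 full-or-partial $3,000 increments; reduction = 15 × $35 = $525, leaving $1,452.
Retirement Saver's Credit: $72,000 is at or above $58,800, so the credit is $0.
Total: $78 + $1,452 + $0 = $1,530.

$1,530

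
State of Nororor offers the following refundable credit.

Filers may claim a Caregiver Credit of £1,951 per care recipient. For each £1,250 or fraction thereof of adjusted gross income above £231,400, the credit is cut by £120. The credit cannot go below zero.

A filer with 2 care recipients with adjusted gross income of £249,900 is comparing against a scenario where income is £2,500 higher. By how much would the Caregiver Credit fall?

At £249,900 — base = 2 × £1,951 = £3,902. income exceeds £231,400 by £18,500, which is 15 full-or-partial £1,250 increments; reduction = 15 × £120 = £1,800, leaving £2,102.
At £252,400 — base = 2 × £1,951 = £3,902. income exceeds £231,400 by £21,000, which is 17 full-or-partial £1,250 increments; reduction = 17 × £120 = £2,040, leaving £1,862.
Lost: £2,102 − £1,862 = £240.

£240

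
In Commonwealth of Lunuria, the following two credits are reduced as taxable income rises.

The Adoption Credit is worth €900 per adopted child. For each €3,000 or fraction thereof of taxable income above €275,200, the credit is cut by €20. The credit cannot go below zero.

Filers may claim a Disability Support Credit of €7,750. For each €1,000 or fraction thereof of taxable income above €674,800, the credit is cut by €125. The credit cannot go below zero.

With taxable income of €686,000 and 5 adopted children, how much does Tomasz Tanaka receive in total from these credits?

Adoption Credit: base = 5 × €900 = €4,500. income exceeds €275,200 by €410,800, which is 137 full-or-partial €3,000 increments; reduction = 137 × €20 = €2,740, leaving €1,760.
Disability Support Credit: income exceeds €674,800 by €11,200, which is 12 full-or-partial €1,000 increments; reduction = 12 × €125 = €1,500, leaving €6,250.
Total: €1,760 + €6,250 = €8,010.

€8,010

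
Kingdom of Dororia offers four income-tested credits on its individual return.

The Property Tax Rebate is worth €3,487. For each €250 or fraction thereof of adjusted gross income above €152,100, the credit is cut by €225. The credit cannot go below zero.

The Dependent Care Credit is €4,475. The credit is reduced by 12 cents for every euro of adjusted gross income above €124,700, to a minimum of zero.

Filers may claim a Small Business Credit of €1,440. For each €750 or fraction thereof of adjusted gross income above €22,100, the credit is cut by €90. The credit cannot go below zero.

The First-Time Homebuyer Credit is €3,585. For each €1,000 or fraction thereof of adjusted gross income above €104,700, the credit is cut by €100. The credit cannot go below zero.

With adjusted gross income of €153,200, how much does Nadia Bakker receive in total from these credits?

Property Tax Rebate: income exceeds €152,100 by €1,100, which is 5 full-or-partial €250 increments; reduction = 5 × €225 = €1,125, leaving €2,362.
Dependent Care Credit: 12% of the €28,500 excess over €124,700 is €3,420; credit = €4,475 − €3,420 = €1,055.
Small Business Credit: income exceeds €22,100 by €131,100 → 175 increments × €90 = €15,750 ≥ base, so the credit is €0.
First-Time Homebuyer Credit: income exceeds €104,700 by €48,500 → 49 increments × €100 = €4,900 ≥ base, so the credit is €0.
Total: €2,362 + €1,055 + €0 + €0 = €3,417.

€3,417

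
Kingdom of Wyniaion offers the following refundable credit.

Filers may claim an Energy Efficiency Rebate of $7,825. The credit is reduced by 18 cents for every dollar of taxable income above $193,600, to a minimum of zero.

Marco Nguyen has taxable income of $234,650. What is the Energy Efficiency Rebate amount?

Energy Efficiency Rebate: 18% of the $41,050 excess over $193,600 is $7,389; credit = $7,825 − $7,389 = $436.

$436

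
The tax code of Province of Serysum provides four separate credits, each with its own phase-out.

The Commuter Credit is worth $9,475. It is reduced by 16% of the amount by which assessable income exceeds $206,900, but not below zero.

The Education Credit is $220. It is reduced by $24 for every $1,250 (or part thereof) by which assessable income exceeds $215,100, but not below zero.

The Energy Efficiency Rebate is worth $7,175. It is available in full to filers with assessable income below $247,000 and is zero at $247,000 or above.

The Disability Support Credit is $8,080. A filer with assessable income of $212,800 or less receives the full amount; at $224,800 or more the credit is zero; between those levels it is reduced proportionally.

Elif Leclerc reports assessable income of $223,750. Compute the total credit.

$14,713

Commuter Credit: 16% of the $16,850 excess over $206,900 is $2,696; credit = $9,475 − $2,696 = $6,779.
Education Credit: income exceeds $215,100 by $8,650, which is 7 full-or-partial $1,250 increments; reduction = 7 × $24 = $168, leaving $52.
Energy Efficiency Rebate: $223,750 is below the $247,000 cutoff, so the full $7,175 applies.
Disability Support Credit: $223,750 is $10,950 into a $12,000 phase-out range, leaving 1,050/12,000 of the credit: $8,080 × 1,050/12,000 = $707.
Total: $6,779 + $52 + $7,175 + $707 = $14,713.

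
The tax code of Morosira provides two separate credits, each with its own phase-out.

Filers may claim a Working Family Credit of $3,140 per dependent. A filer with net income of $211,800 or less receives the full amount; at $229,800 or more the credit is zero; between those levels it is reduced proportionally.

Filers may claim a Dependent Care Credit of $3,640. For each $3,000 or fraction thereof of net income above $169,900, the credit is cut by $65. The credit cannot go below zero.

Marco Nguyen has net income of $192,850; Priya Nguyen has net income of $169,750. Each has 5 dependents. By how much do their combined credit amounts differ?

$520

Marco ($192,850): Working Family Credit: base = 5 × $3,140 = $15,700. $192,850 is at or below the $211,800 threshold, so the full $15,700 applies. Dependent Care Credit: income exceeds $169,900 by $22,950, which is 8 full-or-partial $3,000 increments; reduction = 8 × $65 = $520, leaving $3,120. total $15,700 + $3,120 = $18,820
Priya ($169,750): Working Family Credit: base = 5 × $3,140 = $15,700. $169,750 is at or below the $211,800 threshold, so the full $15,700 applies. Dependent Care Credit: $169,750 is at or below the $169,900 threshold, so the full $3,640 applies. total $15,700 + $3,640 = $19,340
Difference: |$18,820 − $19,340| = $520.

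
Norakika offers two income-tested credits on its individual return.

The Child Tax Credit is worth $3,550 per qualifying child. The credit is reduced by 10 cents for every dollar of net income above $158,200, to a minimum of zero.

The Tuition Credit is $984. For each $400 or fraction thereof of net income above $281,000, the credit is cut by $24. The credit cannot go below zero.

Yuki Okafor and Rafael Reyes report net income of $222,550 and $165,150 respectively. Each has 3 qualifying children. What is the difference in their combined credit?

$5,740

Yuki ($222,550): Child Tax Credit: base = 3 × $3,550 = $10,650. 10% of the $64,350 excess over $158,200 is $6,435; credit = $10,650 − $6,435 = $4,215. Tuition Credit: $222,550 is at or below the $281,000 threshold, so the full $984 applies. total $4,215 + $984 = $5,199
Rafael ($165,150): Child Tax Credit: base = 3 × $3,550 = $10,650. 10% of the $6,950 excess over $158,200 is $695; credit = $10,650 − $695 = $9,955. Tuition Credit: $165,150 is at or below the $281,000 threshold, so the full $984 applies. total $9,955 + $984 = $10,939
Difference: |$5,199 − $10,939| = $5,740.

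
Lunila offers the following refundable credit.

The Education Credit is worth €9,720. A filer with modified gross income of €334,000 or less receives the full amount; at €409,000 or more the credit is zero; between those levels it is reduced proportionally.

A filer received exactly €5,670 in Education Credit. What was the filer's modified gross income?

€5,670 is 5,670/9,720 of the full €9,720, so 4,050/9,720 of the €75,000 range has been used: income = €334,000 + €75,000 × 4,050/9,720 = €365,250.

€365,250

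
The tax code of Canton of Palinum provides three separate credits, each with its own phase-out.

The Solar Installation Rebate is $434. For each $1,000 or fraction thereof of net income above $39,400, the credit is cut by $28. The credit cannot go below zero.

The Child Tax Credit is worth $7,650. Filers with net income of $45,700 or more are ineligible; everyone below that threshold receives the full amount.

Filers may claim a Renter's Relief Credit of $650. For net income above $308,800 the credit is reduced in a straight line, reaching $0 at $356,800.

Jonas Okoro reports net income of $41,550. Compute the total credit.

$8,650

Solar Installation Rebate: income exceeds $39,400 by $2,150, which is 3 full-or-partial $1,000 increments; reduction = 3 × $28 = $84, leaving $350.
Child Tax Credit: $41,550 is below the $45,700 cutoff, so the full $7,650 applies.
Renter's Relief Credit: $41,550 is at or below the $308,800 threshold, so the full $650 applies.
Total: $350 + $7,650 + $650 = $8,650.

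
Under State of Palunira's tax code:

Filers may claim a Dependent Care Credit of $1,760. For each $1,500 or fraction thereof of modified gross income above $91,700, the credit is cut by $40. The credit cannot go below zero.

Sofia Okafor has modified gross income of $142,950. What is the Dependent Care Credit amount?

Dependent Care Credit: income exceeds $91,700 by $51,250, which is 35 full-or-partial $1,500 increments; reduction = 35 × $40 = $1,400, leaving $360.

$360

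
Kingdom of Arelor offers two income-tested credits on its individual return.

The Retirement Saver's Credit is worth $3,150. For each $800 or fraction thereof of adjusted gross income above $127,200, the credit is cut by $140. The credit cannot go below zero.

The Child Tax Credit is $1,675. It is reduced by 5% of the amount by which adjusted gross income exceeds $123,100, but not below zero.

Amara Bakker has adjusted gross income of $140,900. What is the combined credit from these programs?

Retirement Saver's Credit: income exceeds $127,200 by $13,700, which is 18 full-or-partial $800 increments; reduction = 18 × $140 = $2,520, leaving $630.
Child Tax Credit: 5% of the $17,800 excess over $123,100 is $890; credit = $1,675 − $890 = $785.
Total: $630 + $785 = $1,415.

$1,415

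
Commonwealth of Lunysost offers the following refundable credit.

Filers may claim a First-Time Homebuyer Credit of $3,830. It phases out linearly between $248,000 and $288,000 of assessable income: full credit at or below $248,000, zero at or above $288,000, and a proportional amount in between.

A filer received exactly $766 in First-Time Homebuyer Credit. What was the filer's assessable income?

$766 is 766/3,830 of the full $3,830, so 3,064/3,830 of the $40,000 range has been used: income = $248,000 + $40,000 × 3,064/3,830 = $280,000.

$280,000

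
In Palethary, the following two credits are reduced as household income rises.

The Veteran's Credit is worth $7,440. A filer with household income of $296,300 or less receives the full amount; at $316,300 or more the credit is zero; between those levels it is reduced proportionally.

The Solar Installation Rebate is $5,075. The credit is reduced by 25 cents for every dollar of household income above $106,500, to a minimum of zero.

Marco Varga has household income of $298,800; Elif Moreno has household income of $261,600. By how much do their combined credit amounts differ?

Marco ($298,800): Veteran's Credit: $298,800 is $2,500 into a $20,000 phase-out range, leaving 17,500/20,000 of the credit: $7,440 × 17,500/20,000 = $6,510. Solar Installation Rebate: 25% of the $192,300 excess over $106,500 is $48,075 ≥ base, so the credit is $0. total $6,510 + $0 = $6,510
Elif ($261,600): Veteran's Credit: $261,600 is at or below the $296,300 threshold, so the full $7,440 applies. Solar Installation Rebate: 25% of the $155,100 excess over $106,500 is $38,775 ≥ base, so the credit is $0. total $7,440 + $0 = $7,440
Difference: |$6,510 − $7,440| = $930.

$930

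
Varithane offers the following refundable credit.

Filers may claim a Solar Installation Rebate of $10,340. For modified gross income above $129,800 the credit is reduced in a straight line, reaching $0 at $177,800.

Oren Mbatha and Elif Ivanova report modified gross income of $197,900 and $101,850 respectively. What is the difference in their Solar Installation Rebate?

$10,340

Oren ($197,900): Solar Installation Rebate: $197,900 is at or above $177,800, so the credit is $0.
Elif ($101,850): Solar Installation Rebate: $101,850 is at or below the $129,800 threshold, so the full $10,340 applies.
Difference: |$0 − $10,340| = $10,340.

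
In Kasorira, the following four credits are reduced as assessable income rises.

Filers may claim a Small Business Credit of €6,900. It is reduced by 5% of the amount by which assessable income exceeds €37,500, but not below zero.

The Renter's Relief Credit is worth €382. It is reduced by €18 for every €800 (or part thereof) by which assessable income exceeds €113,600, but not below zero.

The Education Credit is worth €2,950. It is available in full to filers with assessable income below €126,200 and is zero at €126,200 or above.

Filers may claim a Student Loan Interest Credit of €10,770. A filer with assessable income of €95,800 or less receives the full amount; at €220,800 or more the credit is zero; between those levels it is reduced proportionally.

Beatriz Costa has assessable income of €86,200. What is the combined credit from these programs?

€18,567

Small Business Credit: 5% of the €48,700 excess over €37,500 is €2,435; credit = €6,900 − €2,435 = €4,465.
Renter's Relief Credit: €86,200 is at or below the €113,600 threshold, so the full €382 applies.
Education Credit: €86,200 is below the €126,200 cutoff, so the full €2,950 applies.
Student Loan Interest Credit: €86,200 is at or below the €95,800 threshold, so the full €10,770 applies.
Total: €4,465 + €382 + €2,950 + €10,770 = €18,567.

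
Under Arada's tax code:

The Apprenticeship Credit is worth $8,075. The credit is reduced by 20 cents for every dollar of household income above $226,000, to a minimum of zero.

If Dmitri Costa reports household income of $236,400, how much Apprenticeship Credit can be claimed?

$5,995

Apprenticeship Credit: 20% of the $10,400 excess over $226,000 is $2,080; credit = $8,075 − $2,080 = $5,995.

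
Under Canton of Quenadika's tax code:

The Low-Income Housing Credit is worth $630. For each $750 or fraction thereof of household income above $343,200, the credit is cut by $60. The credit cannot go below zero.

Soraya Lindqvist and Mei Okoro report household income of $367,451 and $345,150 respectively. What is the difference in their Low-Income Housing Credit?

$450

Soraya ($367,451): Low-Income Housing Credit: income exceeds $343,200 by $24,251 → 33 increments × $60 = $1,980 ≥ base, so the credit is $0.
Mei ($345,150): Low-Income Housing Credit: income exceeds $343,200 by $1,950, which is 3 full-or-partial $750 increments; reduction = 3 × $60 = $180, leaving $450.
Difference: |$0 − $450| = $450.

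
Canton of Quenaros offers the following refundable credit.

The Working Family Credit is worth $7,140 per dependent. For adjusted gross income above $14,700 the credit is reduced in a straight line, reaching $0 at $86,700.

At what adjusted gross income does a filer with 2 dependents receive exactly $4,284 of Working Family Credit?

$65,100

Full credit = 2 × $7,140 = $14,280.
$4,284 is 4,284/14,280 of the full $14,280, so 9,996/14,280 of the $72,000 range has been used: income = $14,700 + $72,000 × 9,996/14,280 = $65,100.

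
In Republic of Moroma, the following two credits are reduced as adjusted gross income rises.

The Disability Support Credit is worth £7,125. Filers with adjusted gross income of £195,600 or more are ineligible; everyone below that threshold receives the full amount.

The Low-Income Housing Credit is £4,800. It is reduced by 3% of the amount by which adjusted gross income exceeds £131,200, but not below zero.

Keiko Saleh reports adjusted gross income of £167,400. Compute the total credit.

Disability Support Credit: £167,400 is below the £195,600 cutoff, so the full £7,125 applies.
Low-Income Housing Credit: 3% of the £36,200 excess over £131,200 is £1,086; credit = £4,800 − £1,086 = £3,714.
Total: £7,125 + £3,714 = £10,839.

£10,839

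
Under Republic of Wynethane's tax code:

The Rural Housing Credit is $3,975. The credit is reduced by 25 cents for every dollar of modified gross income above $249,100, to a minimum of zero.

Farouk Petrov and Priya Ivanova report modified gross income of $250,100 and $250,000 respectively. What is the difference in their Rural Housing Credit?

$25

Farouk ($250,100): Rural Housing Credit: 25% of the $1,000 excess over $249,100 is $250; credit = $3,975 − $250 = $3,725.
Priya ($250,000): Rural Housing Credit: 25% of the $900 excess over $249,100 is $225; credit = $3,975 − $225 = $3,750.
Difference: |$3,725 − $3,750| = $25.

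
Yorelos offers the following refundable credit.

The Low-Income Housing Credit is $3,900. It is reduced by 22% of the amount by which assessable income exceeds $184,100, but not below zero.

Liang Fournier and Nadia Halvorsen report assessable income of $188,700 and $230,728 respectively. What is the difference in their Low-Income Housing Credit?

Liang ($188,700): Low-Income Housing Credit: 22% of the $4,600 excess over $184,100 is $1,012; credit = $3,900 − $1,012 = $2,888.
Nadia ($230,728): Low-Income Housing Credit: 22% of the $46,628 excess over $184,100 is $10,258.16 ≥ base, so the credit is $0.
Difference: |$2,888 − $0| = $2,888.

$2,888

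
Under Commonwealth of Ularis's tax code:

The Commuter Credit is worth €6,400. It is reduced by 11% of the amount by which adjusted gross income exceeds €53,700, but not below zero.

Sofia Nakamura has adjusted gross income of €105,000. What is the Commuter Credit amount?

€757

Commuter Credit: 11% of the €51,300 excess over €53,700 is €5,643; credit = €6,400 − €5,643 = €757.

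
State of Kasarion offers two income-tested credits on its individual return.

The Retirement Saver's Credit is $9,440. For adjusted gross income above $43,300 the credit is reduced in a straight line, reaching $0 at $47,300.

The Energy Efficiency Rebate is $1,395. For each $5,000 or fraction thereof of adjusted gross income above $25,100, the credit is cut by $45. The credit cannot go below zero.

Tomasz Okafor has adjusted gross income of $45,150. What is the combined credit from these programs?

$6,244

Retirement Saver's Credit: $45,150 is $1,850 into a $4,000 phase-out range, leaving 2,150/4,000 of the credit: $9,440 × 2,150/4,000 = $5,074.
Energy Efficiency Rebate: income exceeds $25,100 by $20,050, which is 5 full-or-partial $5,000 increments; reduction = 5 × $45 = $225, leaving $1,170.
Total: $5,074 + $1,170 = $6,244.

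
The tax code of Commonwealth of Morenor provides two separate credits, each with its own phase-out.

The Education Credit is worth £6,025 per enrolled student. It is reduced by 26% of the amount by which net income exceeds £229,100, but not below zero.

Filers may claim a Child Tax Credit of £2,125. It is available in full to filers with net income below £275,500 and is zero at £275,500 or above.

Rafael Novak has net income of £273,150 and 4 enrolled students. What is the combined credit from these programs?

£14,772

Education Credit: base = 4 × £6,025 = £24,100. 26% of the £44,050 excess over £229,100 is £11,453; credit = £24,100 − £11,453 = £12,647.
Child Tax Credit: £273,150 is below the £275,500 cutoff, so the full £2,125 applies.
Total: £12,647 + £2,125 = £14,772.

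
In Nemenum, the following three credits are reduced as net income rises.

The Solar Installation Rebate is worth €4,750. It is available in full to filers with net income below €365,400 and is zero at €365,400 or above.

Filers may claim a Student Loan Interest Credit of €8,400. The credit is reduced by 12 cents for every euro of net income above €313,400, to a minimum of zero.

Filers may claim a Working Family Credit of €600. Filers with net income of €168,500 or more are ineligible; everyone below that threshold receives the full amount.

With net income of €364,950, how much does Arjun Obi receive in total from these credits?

Solar Installation Rebate: €364,950 is below the €365,400 cutoff, so the full €4,750 applies.
Student Loan Interest Credit: 12% of the €51,550 excess over €313,400 is €6,186; credit = €8,400 − €6,186 = €2,214.
Working Family Credit: €364,950 meets or exceeds the €168,500 cutoff, so the credit is €0.
Total: €4,750 + €2,214 + €0 = €6,964.

€6,964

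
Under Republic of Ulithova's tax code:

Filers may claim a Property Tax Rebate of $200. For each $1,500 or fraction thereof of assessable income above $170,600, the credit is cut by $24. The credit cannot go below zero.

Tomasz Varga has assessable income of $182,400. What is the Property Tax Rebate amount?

$8

Property Tax Rebate: income exceeds $170,600 by $11,800, which is 8 full-or-partial $1,500 increments; reduction = 8 × $24 = $192, leaving $8.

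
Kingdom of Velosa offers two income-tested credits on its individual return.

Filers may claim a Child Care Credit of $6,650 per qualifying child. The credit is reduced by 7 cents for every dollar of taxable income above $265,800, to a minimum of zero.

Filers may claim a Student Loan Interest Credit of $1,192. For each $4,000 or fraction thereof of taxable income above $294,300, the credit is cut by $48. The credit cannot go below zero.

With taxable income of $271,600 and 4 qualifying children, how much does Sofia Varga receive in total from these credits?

$27,386

Child Care Credit: base = 4 × $6,650 = $26,600. 7% of the $5,800 excess over $265,800 is $406; credit = $26,600 − $406 = $26,194.
Student Loan Interest Credit: $271,600 is at or below the $294,300 threshold, so the full $1,192 applies.
Total: $26,194 + $1,192 = $27,386.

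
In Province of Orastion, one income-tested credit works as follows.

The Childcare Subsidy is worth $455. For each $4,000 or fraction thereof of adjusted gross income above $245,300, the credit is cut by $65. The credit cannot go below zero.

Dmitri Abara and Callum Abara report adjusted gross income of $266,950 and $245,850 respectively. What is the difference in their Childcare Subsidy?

Dmitri ($266,950): Childcare Subsidy: income exceeds $245,300 by $21,650, which is 6 full-or-partial $4,000 increments; reduction = 6 × $65 = $390, leaving $65.
Callum ($245,850): Childcare Subsidy: income exceeds $245,300 by $550, which is 1 full-or-partial $4,000 increment; reduction = 1 × $65 = $65, leaving $390.
Difference: |$65 − $390| = $325.

$325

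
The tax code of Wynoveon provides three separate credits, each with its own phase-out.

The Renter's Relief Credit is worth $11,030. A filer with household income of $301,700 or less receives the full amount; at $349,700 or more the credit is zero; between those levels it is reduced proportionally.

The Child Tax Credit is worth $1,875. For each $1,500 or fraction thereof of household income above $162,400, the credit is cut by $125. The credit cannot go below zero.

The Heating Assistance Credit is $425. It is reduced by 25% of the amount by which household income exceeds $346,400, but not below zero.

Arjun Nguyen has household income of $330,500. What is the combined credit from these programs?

Renter's Relief Credit: $330,500 is $28,800 into a $48,000 phase-out range, leaving 19,200/48,000 of the credit: $11,030 × 19,200/48,000 = $4,412.
Child Tax Credit: income exceeds $162,400 by $168,100 → 113 increments × $125 = $14,125 ≥ base, so the credit is $0.
Heating Assistance Credit: $330,500 is at or below the $346,400 threshold, so the full $425 applies.
Total: $4,412 + $0 + $425 = $4,837.

$4,837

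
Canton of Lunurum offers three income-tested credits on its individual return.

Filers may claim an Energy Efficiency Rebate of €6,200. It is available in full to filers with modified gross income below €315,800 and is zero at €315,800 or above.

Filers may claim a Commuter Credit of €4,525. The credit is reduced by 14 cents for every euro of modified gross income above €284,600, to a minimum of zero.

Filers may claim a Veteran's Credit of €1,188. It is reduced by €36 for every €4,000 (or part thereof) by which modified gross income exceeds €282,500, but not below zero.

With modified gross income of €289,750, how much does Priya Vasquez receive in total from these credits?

€11,120

Energy Efficiency Rebate: €289,750 is below the €315,800 cutoff, so the full €6,200 applies.
Commuter Credit: 14% of the €5,150 excess over €284,600 is €721; credit = €4,525 − €721 = €3,804.
Veteran's Credit: income exceeds €282,500 by €7,250, which is 2 full-or-partial €4,000 increments; reduction = 2 × €36 = €72, leaving €1,116.
Total: €6,200 + €3,804 + €1,116 = €11,120.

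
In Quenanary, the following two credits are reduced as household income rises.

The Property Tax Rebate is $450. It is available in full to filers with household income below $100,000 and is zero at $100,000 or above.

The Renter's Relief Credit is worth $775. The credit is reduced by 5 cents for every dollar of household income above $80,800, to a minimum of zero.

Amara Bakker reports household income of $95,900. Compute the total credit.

$470

Property Tax Rebate: $95,900 is below the $100,000 cutoff, so the full $450 applies.
Renter's Relief Credit: 5% of the $15,100 excess over $80,800 is $755; credit = $775 − $755 = $20.
Total: $450 + $20 = $470.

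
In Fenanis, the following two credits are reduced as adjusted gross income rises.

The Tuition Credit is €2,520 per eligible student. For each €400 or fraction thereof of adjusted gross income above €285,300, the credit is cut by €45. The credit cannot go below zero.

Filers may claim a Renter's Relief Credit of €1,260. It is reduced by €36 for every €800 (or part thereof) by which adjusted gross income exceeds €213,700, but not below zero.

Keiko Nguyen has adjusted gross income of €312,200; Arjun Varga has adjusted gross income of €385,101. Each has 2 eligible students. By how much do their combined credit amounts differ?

Keiko (€312,200): Tuition Credit: base = 2 × €2,520 = €5,040. income exceeds €285,300 by €26,900, which is 68 full-or-partial €400 increments; reduction = 68 × €45 = €3,060, leaving €1,980. Renter's Relief Credit: income exceeds €213,700 by €98,500 → 124 increments × €36 = €4,464 ≥ base, so the credit is €0. total €1,980 + €0 = €1,980
Arjun (€385,101): Tuition Credit: base = 2 × €2,520 = €5,040. income exceeds €285,300 by €99,801 → 250 increments × €45 = €11,250 ≥ base, so the credit is €0. Renter's Relief Credit: income exceeds €213,700 by €171,401 → 215 increments × €36 = €7,740 ≥ base, so the credit is €0. total €0 + €0 = €0
Difference: |€1,980 − €0| = €1,980.

€1,980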